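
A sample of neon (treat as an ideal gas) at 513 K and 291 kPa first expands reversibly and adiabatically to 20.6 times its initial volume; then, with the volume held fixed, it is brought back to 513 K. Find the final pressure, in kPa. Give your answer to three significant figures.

P₃ ≈ 14.1 kPa

For a monatomic ideal gas γ = 5/3.
Adiabatic step (PV^γ = const): P₂ = 291×(1/20.6)^(5/3) = 1.88 kPa; T₂ = 513×(1/20.6)^(2/3) = 68.27 K.
Isochoric: P₃ = P₂(T₃/T₂) = 1.88 × (513/68.27) = 14.13 kPa.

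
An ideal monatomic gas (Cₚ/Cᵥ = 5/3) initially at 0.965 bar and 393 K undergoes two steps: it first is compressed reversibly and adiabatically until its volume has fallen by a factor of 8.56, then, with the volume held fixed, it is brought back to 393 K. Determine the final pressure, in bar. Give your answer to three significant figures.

P₃ ≈ 8.26 bar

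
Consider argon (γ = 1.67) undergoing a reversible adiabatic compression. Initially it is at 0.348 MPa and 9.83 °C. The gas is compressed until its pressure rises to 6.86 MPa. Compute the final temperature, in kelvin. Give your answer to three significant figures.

Along an adiabat T P^((1−γ)/γ) is constant, so T₂ = T₁ (P₂/P₁)^((γ−1)/γ).
T₁ = 9.83 °C = 283 K.
T₂ = 283 × (6.86/0.348)^(0.401) = 935.8 K.

T₂ ≈ 936 K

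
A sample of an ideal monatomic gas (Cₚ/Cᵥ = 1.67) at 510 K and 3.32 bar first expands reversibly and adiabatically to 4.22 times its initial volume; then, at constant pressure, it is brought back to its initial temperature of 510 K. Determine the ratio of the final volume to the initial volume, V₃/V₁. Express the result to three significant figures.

V₃/V₁ ≈ 11.1

Adiabatic step: V₂/V₁ = 4.22; T₂ = T₁·(1/4.22)^(0.67) = 194.4 K.
Isobaric step: V₃/V₂ = T₃/T₂ = 510/194.4.
V₃/V₁ = (V₂/V₁)(V₃/V₂) = 4.22 × (510/194.4) = 11.07.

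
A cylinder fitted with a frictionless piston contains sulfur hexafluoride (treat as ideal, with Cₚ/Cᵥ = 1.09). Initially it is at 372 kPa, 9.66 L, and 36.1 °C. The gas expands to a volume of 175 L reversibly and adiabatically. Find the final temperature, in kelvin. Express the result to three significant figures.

T₂ ≈ 238 K

For a reversible adiabat TV^(γ−1) is constant, so T₂ = T₁ (V₁/V₂)^(γ−1).
T₁ = 36.1 °C = 309.2 K.
T₂ = 309.2 × (9.66/175)^(0.09) = 238.3 K.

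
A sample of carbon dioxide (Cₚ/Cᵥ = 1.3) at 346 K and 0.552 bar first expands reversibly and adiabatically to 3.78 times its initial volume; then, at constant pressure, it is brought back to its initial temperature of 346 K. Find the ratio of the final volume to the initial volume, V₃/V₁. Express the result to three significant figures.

V₃/V₁ ≈ 5.63

Adiabatic step: V₂/V₁ = 3.78; T₂ = T₁·(1/3.78)^(0.3) = 232.2 K.
Isobaric step: V₃/V₂ = T₃/T₂ = 346/232.2.
V₃/V₁ = (V₂/V₁)(V₃/V₂) = 3.78 × (346/232.2) = 5.633.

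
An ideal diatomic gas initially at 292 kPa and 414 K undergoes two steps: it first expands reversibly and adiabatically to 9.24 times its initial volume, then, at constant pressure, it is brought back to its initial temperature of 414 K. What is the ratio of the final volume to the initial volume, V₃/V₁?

For a diatomic ideal gas γ = 7/5.
Adiabatic step: V₂/V₁ = 9.24; T₂ = T₁·(1/9.24)^(2/5) = 170.1 K.
Isobaric step: V₃/V₂ = T₃/T₂ = 414/170.1.
V₃/V₁ = (V₂/V₁)(V₃/V₂) = 9.24 × (414/170.1) = 22.49.

V₃/V₁ ≈ 22.5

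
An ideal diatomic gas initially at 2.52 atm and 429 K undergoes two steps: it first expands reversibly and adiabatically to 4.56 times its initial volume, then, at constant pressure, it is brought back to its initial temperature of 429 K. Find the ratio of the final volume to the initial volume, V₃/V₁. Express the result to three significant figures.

V₃/V₁ ≈ 8.37

For a diatomic ideal gas γ = 7/5.
Adiabatic step: V₂/V₁ = 4.56; T₂ = T₁·(1/4.56)^(2/5) = 233.8 K.
Isobaric step: V₃/V₂ = T₃/T₂ = 429/233.8.
V₃/V₁ = (V₂/V₁)(V₃/V₂) = 4.56 × (429/233.8) = 8.367.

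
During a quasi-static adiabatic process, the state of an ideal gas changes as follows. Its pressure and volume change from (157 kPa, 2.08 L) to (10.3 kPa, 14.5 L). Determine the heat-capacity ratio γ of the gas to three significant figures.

γ ≈ 1.40

PV^γ = const ⇒ γ = ln(P₂/P₁) / ln(V₁/V₂).
γ = ln(10.3/157) / ln(2.08/14.5) = 1.403.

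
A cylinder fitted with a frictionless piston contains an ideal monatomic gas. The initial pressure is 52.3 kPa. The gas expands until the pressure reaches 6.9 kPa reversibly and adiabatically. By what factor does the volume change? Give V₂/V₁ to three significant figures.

From PV^γ = const, V₂/V₁ = (P₁/P₂)^(1/γ).
For a monatomic ideal gas γ = 5/3.
V₂/V₁ = (52.3/6.9)^(3/5) = 3.371.

V₂/V₁ ≈ 3.37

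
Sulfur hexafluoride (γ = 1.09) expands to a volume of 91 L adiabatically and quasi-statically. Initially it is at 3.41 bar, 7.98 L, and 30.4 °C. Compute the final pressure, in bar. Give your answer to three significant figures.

P₂ ≈ 0.240 bar

Adiabatic: P₁V₁^γ = P₂V₂^γ ⇒ P₂ = P₁ (V₁/V₂)^γ.
P₂ = 3.41 × (7.98/91)^(1.09) = 0.2402 bar.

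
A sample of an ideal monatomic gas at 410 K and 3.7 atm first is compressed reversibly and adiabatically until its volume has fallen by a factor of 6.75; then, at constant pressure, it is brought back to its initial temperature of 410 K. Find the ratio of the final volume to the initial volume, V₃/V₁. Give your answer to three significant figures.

V₃/V₁ ≈ 0.0415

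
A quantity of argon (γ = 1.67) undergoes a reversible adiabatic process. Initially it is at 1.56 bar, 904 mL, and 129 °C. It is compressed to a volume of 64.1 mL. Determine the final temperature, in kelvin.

T₂ ≈ 2370 K

For a reversible adiabat TV^(γ−1) is constant, so T₂ = T₁ (V₁/V₂)^(γ−1).
T₁ = 129 °C = 402.1 K.
T₂ = 402.1 × (904/64.1)^(0.67) = 2368 K.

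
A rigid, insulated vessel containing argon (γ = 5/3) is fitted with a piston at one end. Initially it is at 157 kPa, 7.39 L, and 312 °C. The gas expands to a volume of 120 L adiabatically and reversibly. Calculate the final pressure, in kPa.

Since PV^γ is constant along a reversible adiabat, P₂ = P₁ (V₁/V₂)^γ.
P₂ = 157 × (7.39/120)^(5/3) = 1.508 kPa.

P₂ ≈ 1.51 kPa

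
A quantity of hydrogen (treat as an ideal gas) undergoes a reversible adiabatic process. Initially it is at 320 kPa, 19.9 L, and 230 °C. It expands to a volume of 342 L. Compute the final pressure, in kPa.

P₂ ≈ 5.97 kPa

Adiabatic: P₁V₁^γ = P₂V₂^γ ⇒ P₂ = P₁ (V₁/V₂)^γ.
γ = 7/5 for a diatomic ideal gas.
P₂ = 320 × (19.9/342)^(7/5) = 5.969 kPa.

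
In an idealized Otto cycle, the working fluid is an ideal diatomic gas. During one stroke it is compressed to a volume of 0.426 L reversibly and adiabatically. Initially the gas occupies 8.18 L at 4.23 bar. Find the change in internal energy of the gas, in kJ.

γ = 7/5 for a diatomic ideal gas.
P₂ = P₁(V₁/V₂)^γ = 4.23×(8.18/0.426)^(7/5) = 264.9 bar.
For a reversible adiabat, W_by_gas = (P₁V₁ − P₂V₂)/(γ−1).
W_by = (423000×0.00818 − 2.649×10^7×0.000426) / (2/5) = -19560 J.
Q = 0 ⇒ ΔU = −W_by = 19560 J.

ΔU ≈ 19.6 kJ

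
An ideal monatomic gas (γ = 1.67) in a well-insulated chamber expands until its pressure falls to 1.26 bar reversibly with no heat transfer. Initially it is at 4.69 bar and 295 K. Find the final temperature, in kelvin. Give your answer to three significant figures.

Adiabatic: T₂/T₁ = (P₂/P₁)^((γ−1)/γ).
T₂ = 295 × (1.26/4.69)^(0.401) = 174.1 K.

T₂ ≈ 174 K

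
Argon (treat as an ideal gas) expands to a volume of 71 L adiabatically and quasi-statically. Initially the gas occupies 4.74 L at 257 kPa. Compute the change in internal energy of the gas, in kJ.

ΔU ≈ -1.53 kJ

γ = 5/3 for a monatomic ideal gas.
P₂ = P₁(V₁/V₂)^γ = 257×(4.74/71)^(5/3) = 2.824 kPa.
For a reversible adiabat, W_by_gas = (P₁V₁ − P₂V₂)/(γ−1).
W_by = (257000×0.00474 − 2824×0.071) / (2/3) = 1527 J.
Q = 0 ⇒ ΔU = −W_by = -1527 J.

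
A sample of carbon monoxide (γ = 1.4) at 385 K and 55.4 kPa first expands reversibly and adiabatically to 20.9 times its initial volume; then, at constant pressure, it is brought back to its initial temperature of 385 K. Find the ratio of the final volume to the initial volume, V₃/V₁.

V₃/V₁ ≈ 70.5

Adiabatic step: V₂/V₁ = 20.9; T₂ = T₁·(1/20.9)^(0.4) = 114.1 K.
Isobaric step: V₃/V₂ = T₃/T₂ = 385/114.1.
V₃/V₁ = (V₂/V₁)(V₃/V₂) = 20.9 × (385/114.1) = 70.5.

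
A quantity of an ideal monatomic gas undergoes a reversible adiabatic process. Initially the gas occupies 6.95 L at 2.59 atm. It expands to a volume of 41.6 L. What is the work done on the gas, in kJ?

W ≈ -1.91 kJ

γ = 5/3 for a monatomic ideal gas.
P₂ = P₁(V₁/V₂)^γ = 2.59×(6.95/41.6)^(5/3) = 0.1313 atm.
For a reversible adiabat, W_by_gas = (P₁V₁ − P₂V₂)/(γ−1).
W_by = (262400×0.00695 − 13300×0.0416) / (2/3) = 1906 J.
W_on_gas = −W_by = -1906 J.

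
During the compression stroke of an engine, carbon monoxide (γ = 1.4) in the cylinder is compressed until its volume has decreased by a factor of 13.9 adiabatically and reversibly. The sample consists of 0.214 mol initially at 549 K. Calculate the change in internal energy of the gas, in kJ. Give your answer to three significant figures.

ΔU ≈ 4.56 kJ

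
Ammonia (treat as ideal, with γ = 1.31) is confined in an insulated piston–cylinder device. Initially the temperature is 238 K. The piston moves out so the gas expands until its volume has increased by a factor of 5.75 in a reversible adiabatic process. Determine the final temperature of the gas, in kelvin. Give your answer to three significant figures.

Adiabatic: T₁V₁^(γ−1) = T₂V₂^(γ−1) ⇒ T₂ = T₁ (V₁/V₂)^(γ−1).
T₂ = 238 × (1/5.75)^(0.31) = 138.4 K.

T₂ ≈ 138 K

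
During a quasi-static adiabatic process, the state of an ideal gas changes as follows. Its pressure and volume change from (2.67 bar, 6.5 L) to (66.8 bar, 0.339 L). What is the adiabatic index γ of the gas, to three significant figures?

γ ≈ 1.09

PV^γ = const ⇒ γ = ln(P₂/P₁) / ln(V₁/V₂).
γ = ln(66.8/2.67) / ln(6.5/0.339) = 1.09.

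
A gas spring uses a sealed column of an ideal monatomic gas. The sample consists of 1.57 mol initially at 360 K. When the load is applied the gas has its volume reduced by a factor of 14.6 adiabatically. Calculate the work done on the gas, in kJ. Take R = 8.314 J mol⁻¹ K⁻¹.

Adiabatic: T₁V₁^(γ−1) = T₂V₂^(γ−1) ⇒ T₂ = T₁ (V₁/V₂)^(γ−1).
γ = 5/3 for a monatomic ideal gas, so γ−1 = 2/3.
T₂ = 360 × 14.6^(2/3) = 2150 K.
Q = 0, so ΔU = W_on_gas = nCᵥΔT with Cᵥ = R/(γ−1) = 12.47 J/(mol·K).
ΔU = 1.57 × 12.47 × (2150 − 360) = 35060 J.

W ≈ 35.1 kJ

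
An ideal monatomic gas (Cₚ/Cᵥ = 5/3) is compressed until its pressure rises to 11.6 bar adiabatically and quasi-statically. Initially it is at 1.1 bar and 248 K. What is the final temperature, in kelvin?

Along an adiabat T P^((1−γ)/γ) is constant, so T₂ = T₁ (P₂/P₁)^((γ−1)/γ).
T₂ = 248 × (11.6/1.1)^(2/5) = 636.3 K.

T₂ ≈ 636 K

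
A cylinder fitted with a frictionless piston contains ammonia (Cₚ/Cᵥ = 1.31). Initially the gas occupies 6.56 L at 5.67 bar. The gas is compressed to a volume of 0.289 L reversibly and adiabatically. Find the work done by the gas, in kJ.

P₂ = P₁(V₁/V₂)^γ = 5.67×(6.56/0.289)^(1.31) = 338.8 bar.
For a reversible adiabat, W_by_gas = (P₁V₁ − P₂V₂)/(γ−1).
W_by = (567000×0.00656 − 3.388×10^7×0.000289) / (0.31) = -19590 J.

W ≈ -19.6 kJ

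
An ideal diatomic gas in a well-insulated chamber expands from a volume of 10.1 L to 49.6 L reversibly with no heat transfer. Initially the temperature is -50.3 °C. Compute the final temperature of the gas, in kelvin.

For a reversible adiabat TV^(γ−1) is constant, so T₂ = T₁ (V₁/V₂)^(γ−1).
For a diatomic ideal gas γ = 7/5, so γ−1 = 2/5.
T₁ = -50.3 °C = 222.8 K.
T₂ = 222.8 × (10.1/49.6)^(2/5) = 117.9 K.

T₂ ≈ 118 K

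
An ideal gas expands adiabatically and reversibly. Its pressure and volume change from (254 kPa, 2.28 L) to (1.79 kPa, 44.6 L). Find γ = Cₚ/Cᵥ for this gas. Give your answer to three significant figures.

γ ≈ 1.67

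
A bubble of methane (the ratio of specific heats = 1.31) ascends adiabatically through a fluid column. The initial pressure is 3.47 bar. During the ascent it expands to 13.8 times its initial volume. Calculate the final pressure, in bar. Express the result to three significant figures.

P₂ ≈ 0.111 bar

Adiabatic: P₁V₁^γ = P₂V₂^γ ⇒ P₂ = P₁ (V₁/V₂)^γ.
P₂ = 3.47 × (1/13.8)^(1.31) = 0.1115 bar.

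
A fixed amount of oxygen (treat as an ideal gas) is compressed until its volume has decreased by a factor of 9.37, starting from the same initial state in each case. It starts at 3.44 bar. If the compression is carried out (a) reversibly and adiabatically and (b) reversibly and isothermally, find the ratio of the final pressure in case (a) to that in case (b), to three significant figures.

P_adiabatic / P_isothermal ≈ 2.45

For a diatomic ideal gas γ = 7/5.
Isothermal: P_b = P₁(V₁/V₂) = 3.44×9.37.
Adiabatic: P_a = P₁(V₁/V₂)^γ = 3.44×9.37^(7/5).
P_a/P_b = (V₁/V₂)^(γ−1) = 9.37^(2/5) = 2.447.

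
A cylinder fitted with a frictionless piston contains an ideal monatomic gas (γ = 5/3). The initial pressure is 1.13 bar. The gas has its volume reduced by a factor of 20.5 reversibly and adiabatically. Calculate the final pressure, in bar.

P₂ ≈ 174 bar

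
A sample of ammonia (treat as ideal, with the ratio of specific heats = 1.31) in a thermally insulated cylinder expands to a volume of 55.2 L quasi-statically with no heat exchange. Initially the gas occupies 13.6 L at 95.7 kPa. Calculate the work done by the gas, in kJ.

P₂ = P₁(V₁/V₂)^γ = 95.7×(13.6/55.2)^(1.31) = 15.27 kPa.
For a reversible adiabat, W_by_gas = (P₁V₁ − P₂V₂)/(γ−1).
W_by = (95700×0.0136 − 15270×0.0552) / (0.31) = 1479 J.

W ≈ 1.48 kJ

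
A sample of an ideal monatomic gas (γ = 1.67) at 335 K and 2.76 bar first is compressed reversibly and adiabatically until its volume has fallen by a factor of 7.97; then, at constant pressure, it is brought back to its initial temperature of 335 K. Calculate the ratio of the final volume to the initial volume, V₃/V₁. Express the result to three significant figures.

Adiabatic step: V₂/V₁ = 0.1255; T₂ = T₁·7.97^(0.67) = 1346 K.
Isobaric step: V₃/V₂ = T₃/T₂ = 335/1346.
V₃/V₁ = (V₂/V₁)(V₃/V₂) = 0.1255 × (335/1346) = 0.03123.

V₃/V₁ ≈ 0.0312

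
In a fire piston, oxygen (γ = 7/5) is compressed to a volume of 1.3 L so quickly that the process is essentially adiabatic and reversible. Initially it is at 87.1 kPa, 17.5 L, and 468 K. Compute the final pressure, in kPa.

P₂ ≈ 3320 kPa

Adiabatic: P₁V₁^γ = P₂V₂^γ ⇒ P₂ = P₁ (V₁/V₂)^γ.
P₂ = 87.1 × (17.5/1.3)^(7/5) = 3317 kPa.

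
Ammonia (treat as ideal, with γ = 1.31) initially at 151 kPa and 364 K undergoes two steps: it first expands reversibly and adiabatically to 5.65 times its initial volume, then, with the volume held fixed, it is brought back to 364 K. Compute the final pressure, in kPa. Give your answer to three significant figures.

P₃ ≈ 26.7 kPa

Adiabatic step (PV^γ = const): P₂ = 151×(1/5.65)^(1.31) = 15.62 kPa; T₂ = 364×(1/5.65)^(0.31) = 212.8 K.
Isochoric: P₃ = P₂(T₃/T₂) = 15.62 × (364/212.8) = 26.73 kPa.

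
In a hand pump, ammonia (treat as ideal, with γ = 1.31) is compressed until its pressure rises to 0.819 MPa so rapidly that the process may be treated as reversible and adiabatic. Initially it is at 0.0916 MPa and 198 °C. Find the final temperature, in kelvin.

Adiabatic: T₂/T₁ = (P₂/P₁)^((γ−1)/γ).
T₁ = 198 °C = 471.1 K.
T₂ = 471.1 × (0.819/0.0916)^(0.237) = 791.2 K.

T₂ ≈ 791 K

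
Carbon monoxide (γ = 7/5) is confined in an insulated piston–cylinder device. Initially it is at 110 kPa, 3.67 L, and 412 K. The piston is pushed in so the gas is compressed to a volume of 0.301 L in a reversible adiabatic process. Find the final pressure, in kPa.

Adiabatic: P₁V₁^γ = P₂V₂^γ ⇒ P₂ = P₁ (V₁/V₂)^γ.
P₂ = 110 × (3.67/0.301)^(7/5) = 3647 kPa.

P₂ ≈ 3650 kPa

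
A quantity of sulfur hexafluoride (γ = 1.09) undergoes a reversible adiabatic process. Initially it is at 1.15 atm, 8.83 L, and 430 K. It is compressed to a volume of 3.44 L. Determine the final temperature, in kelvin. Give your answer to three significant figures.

T₂ ≈ 468 K

Adiabatic: T₁V₁^(γ−1) = T₂V₂^(γ−1) ⇒ T₂ = T₁ (V₁/V₂)^(γ−1).
T₂ = 430 × (8.83/3.44)^(0.09) = 468.1 K.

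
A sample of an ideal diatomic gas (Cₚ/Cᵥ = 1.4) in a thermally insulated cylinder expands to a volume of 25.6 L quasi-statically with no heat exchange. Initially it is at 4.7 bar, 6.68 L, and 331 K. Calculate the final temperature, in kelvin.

T₂ ≈ 193 K

Adiabatic: T₁V₁^(γ−1) = T₂V₂^(γ−1) ⇒ T₂ = T₁ (V₁/V₂)^(γ−1).
T₂ = 331 × (6.68/25.6)^(0.4) = 193.4 K.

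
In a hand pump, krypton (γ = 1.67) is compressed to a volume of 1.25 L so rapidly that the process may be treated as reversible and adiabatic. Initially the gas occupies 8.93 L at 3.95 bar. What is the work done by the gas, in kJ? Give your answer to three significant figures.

P₂ = P₁(V₁/V₂)^γ = 3.95×(8.93/1.25)^(1.67) = 105.4 bar.
For a reversible adiabat, W_by_gas = (P₁V₁ − P₂V₂)/(γ−1).
W_by = (395000×0.00893 − 1.054×10^7×0.00125) / (0.67) = -14390 J.

W ≈ -14.4 kJ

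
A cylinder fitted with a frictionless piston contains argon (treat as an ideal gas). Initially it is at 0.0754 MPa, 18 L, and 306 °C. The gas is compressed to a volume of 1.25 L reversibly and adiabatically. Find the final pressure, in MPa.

Adiabatic: P₁V₁^γ = P₂V₂^γ ⇒ P₂ = P₁ (V₁/V₂)^γ.
γ = 5/3 for a monatomic ideal gas.
P₂ = 0.0754 × (18/1.25)^(5/3) = 6.427 MPa.

P₂ ≈ 6.43 MPa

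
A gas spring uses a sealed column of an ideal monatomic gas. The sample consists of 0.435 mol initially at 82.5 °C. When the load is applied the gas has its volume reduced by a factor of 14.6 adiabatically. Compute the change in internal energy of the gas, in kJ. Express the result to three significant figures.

ΔU ≈ 9.60 kJ

For a reversible adiabat TV^(γ−1) is constant, so T₂ = T₁ (V₁/V₂)^(γ−1).
γ = 5/3 for a monatomic ideal gas, so γ−1 = 2/3.
T₁ = 82.5 °C = 355.6 K.
T₂ = 355.6 × 14.6^(2/3) = 2125 K.
Q = 0, so ΔU = W_on_gas = nCᵥΔT with Cᵥ = R/(γ−1) = 12.47 J/(mol·K).
ΔU = 0.435 × 12.47 × (2125 − 355.6) = 9596 J.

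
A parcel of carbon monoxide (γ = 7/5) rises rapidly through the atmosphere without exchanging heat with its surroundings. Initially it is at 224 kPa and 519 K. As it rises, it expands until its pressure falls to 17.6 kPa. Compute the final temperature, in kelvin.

T₂ ≈ 251 K

Adiabatic: T₂/T₁ = (P₂/P₁)^((γ−1)/γ).
T₂ = 519 × (17.6/224)^(2/7) = 250.9 K.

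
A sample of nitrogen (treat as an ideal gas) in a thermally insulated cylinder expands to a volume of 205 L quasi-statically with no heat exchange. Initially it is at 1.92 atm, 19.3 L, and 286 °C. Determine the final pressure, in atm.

Since PV^γ is constant along a reversible adiabat, P₂ = P₁ (V₁/V₂)^γ.
γ = 7/5 for a diatomic ideal gas.
P₂ = 1.92 × (19.3/205)^(7/5) = 0.07025 atm.

P₂ ≈ 0.0702 atm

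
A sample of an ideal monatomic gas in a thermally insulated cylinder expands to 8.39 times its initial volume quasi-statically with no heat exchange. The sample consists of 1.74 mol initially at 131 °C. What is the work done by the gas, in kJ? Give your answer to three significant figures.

W ≈ 6.65 kJ

Adiabatic: T₁V₁^(γ−1) = T₂V₂^(γ−1) ⇒ T₂ = T₁ (V₁/V₂)^(γ−1).
γ = 5/3 for a monatomic ideal gas, so γ−1 = 2/3.
T₁ = 131 °C = 404.1 K.
T₂ = 404.1 × (1/8.39)^(2/3) = 97.88 K.
Q = 0, so ΔU = W_on_gas = nCᵥΔT with Cᵥ = R/(γ−1) = 12.47 J/(mol·K).
ΔU = 1.74 × 12.47 × (97.88 − 404.1) = -6646 J.
Work done by the gas = −ΔU = 6646 J.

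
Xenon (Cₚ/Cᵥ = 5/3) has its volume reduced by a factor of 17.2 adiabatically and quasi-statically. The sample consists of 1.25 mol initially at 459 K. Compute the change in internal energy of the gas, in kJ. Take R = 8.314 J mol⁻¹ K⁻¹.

ΔU ≈ 40.5 kJ

For a reversible adiabat TV^(γ−1) is constant, so T₂ = T₁ (V₁/V₂)^(γ−1).
T₂ = 459 × 17.2^(2/3) = 3058 K.
Q = 0, so ΔU = W_on_gas = nCᵥΔT with Cᵥ = R/(γ−1) = 12.47 J/(mol·K).
ΔU = 1.25 × 12.47 × (3058 − 459) = 40520 J.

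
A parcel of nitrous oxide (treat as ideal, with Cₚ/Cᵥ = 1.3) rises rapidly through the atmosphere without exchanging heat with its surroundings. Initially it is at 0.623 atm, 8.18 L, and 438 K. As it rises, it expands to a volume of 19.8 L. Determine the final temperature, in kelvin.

T₂ ≈ 336 K

Adiabatic: T₁V₁^(γ−1) = T₂V₂^(γ−1) ⇒ T₂ = T₁ (V₁/V₂)^(γ−1).
T₂ = 438 × (8.18/19.8)^(0.3) = 336 K.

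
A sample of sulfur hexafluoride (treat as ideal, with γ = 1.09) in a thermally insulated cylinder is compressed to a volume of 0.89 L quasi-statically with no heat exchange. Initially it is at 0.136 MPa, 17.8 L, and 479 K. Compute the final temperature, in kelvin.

For a reversible adiabat TV^(γ−1) is constant, so T₂ = T₁ (V₁/V₂)^(γ−1).
T₂ = 479 × (17.8/0.89)^(0.09) = 627.2 K.

T₂ ≈ 627 K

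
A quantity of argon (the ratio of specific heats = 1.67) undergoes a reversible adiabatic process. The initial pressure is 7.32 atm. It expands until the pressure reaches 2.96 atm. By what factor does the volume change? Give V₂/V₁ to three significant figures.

V₂/V₁ ≈ 1.72

From PV^γ = const, V₂/V₁ = (P₁/P₂)^(1/γ).
V₂/V₁ = (7.32/2.96)^(0.599) = 1.72.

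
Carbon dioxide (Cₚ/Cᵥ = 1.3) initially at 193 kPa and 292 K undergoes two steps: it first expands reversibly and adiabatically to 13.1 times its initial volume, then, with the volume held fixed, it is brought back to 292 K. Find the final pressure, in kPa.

Adiabatic step (PV^γ = const): P₂ = 193×(1/13.1)^(1.3) = 6.809 kPa; T₂ = 292×(1/13.1)^(0.3) = 135 K.
Isochoric: P₃ = P₂(T₃/T₂) = 6.809 × (292/135) = 14.73 kPa.

P₃ ≈ 14.7 kPa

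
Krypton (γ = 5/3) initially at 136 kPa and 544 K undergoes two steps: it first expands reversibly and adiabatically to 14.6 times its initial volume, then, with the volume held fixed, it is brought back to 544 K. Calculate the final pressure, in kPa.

P₃ ≈ 9.32 kPa

Adiabatic step (PV^γ = const): P₂ = 136×(1/14.6)^(5/3) = 1.559 kPa; T₂ = 544×(1/14.6)^(2/3) = 91.07 K.
Isochoric: P₃ = P₂(T₃/T₂) = 1.559 × (544/91.07) = 9.315 kPa.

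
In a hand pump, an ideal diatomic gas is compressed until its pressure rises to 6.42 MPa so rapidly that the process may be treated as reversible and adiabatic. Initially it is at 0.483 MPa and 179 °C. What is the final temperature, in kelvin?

T₂ ≈ 947 K

Adiabatic: T₂/T₁ = (P₂/P₁)^((γ−1)/γ).
For a diatomic ideal gas γ = 7/5, so (γ−1)/γ = 2/7.
T₁ = 179 °C = 452.1 K.
T₂ = 452.1 × (6.42/0.483)^(2/7) = 946.9 K.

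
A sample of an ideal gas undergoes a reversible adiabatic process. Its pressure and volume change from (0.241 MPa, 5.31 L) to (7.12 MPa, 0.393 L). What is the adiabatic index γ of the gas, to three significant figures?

γ ≈ 1.30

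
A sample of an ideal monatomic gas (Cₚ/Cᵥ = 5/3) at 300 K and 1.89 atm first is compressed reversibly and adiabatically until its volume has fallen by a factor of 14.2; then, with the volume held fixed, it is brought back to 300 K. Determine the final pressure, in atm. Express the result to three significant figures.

P₃ ≈ 26.8 atm

Adiabatic step (PV^γ = const): P₂ = 1.89×14.2^(5/3) = 157.4 atm; T₂ = 300×14.2^(2/3) = 1759 K.
Isochoric: P₃ = P₂(T₃/T₂) = 157.4 × (300/1759) = 26.84 atm.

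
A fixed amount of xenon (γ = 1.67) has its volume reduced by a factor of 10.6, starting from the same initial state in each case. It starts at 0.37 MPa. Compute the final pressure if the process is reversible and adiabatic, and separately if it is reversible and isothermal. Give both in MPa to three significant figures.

Isothermal: P₂ = P₁(V₁/V₂) = 0.37×10.6 = 3.922 MPa.
Adiabatic: P₂ = P₁(V₁/V₂)^γ = 0.37×10.6^(1.67) = 19.07 MPa.

adiabatic: 19.1 MPa; isothermal: 3.92 MPa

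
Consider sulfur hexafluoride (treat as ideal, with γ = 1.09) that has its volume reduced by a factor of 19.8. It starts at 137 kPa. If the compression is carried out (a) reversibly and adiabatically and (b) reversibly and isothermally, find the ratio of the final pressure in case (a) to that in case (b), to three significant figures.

Isothermal: P_b = P₁(V₁/V₂) = 137×19.8.
Adiabatic: P_a = P₁(V₁/V₂)^γ = 137×19.8^(1.09).
P_a/P_b = (V₁/V₂)^(γ−1) = 19.8^(0.09) = 1.308.

P_adiabatic / P_isothermal ≈ 1.31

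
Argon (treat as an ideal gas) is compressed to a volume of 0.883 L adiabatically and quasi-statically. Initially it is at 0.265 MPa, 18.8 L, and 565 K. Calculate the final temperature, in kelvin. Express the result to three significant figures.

T₂ ≈ 4340 K

Adiabatic: T₁V₁^(γ−1) = T₂V₂^(γ−1) ⇒ T₂ = T₁ (V₁/V₂)^(γ−1).
γ = 5/3 for a monatomic ideal gas.
T₂ = 565 × (18.8/0.883)^(2/3) = 4340 K.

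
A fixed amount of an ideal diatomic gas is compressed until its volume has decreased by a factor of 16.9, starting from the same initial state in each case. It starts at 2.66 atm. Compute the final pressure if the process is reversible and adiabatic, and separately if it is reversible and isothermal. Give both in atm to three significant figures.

For a diatomic ideal gas γ = 7/5.
Isothermal: P₂ = P₁(V₁/V₂) = 2.66×16.9 = 44.95 atm.
Adiabatic: P₂ = P₁(V₁/V₂)^γ = 2.66×16.9^(7/5) = 139.3 atm.

adiabatic: 139 atm; isothermal: 45.0 atm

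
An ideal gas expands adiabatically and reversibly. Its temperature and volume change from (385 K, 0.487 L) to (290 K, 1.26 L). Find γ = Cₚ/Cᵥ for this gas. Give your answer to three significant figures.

TV^(γ−1) = const ⇒ γ − 1 = ln(T₂/T₁) / ln(V₁/V₂).
γ = 1 + ln(290/385) / ln(0.487/1.26) = 1.298.

γ ≈ 1.30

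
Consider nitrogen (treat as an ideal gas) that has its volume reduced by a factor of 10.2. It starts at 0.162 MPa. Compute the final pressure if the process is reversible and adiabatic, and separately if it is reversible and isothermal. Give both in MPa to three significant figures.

adiabatic: 4.18 MPa; isothermal: 1.65 MPa

For a diatomic ideal gas γ = 7/5.
Isothermal: P₂ = P₁(V₁/V₂) = 0.162×10.2 = 1.652 MPa.
Adiabatic: P₂ = P₁(V₁/V₂)^γ = 0.162×10.2^(7/5) = 4.184 MPa.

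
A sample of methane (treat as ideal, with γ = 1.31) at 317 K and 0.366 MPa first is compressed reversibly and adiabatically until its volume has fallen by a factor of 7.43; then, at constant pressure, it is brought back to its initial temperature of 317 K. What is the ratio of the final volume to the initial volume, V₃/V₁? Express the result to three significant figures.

Adiabatic step: V₂/V₁ = 0.1346; T₂ = T₁·7.43^(0.31) = 590.3 K.
Isobaric step: V₃/V₂ = T₃/T₂ = 317/590.3.
V₃/V₁ = (V₂/V₁)(V₃/V₂) = 0.1346 × (317/590.3) = 0.07228.

V₃/V₁ ≈ 0.0723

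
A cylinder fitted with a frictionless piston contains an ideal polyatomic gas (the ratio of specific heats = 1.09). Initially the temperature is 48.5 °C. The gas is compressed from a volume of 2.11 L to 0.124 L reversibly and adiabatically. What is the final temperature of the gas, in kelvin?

For a reversible adiabat TV^(γ−1) is constant, so T₂ = T₁ (V₁/V₂)^(γ−1).
T₁ = 48.5 °C = 321.6 K.
T₂ = 321.6 × (2.11/0.124)^(0.09) = 415.1 K.

T₂ ≈ 415 K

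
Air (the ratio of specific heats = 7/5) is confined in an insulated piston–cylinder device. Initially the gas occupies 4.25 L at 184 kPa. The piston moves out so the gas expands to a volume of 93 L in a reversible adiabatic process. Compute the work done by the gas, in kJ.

P₂ = P₁(V₁/V₂)^γ = 184×(4.25/93)^(7/5) = 2.447 kPa.
For a reversible adiabat, W_by_gas = (P₁V₁ − P₂V₂)/(γ−1).
W_by = (184000×0.00425 − 2447×0.093) / (2/5) = 1386 J.

W ≈ 1.39 kJ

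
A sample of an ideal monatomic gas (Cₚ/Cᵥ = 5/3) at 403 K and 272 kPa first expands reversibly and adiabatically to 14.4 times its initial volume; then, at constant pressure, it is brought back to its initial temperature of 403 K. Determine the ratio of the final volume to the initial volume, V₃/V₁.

Adiabatic step: V₂/V₁ = 14.4; T₂ = T₁·(1/14.4)^(2/3) = 68.09 K.
Isobaric step: V₃/V₂ = T₃/T₂ = 403/68.09.
V₃/V₁ = (V₂/V₁)(V₃/V₂) = 14.4 × (403/68.09) = 85.23.

V₃/V₁ ≈ 85.2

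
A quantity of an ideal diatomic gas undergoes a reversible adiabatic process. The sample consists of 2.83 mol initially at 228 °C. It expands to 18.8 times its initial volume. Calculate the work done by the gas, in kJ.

W ≈ 20.4 kJ

Adiabatic: T₁V₁^(γ−1) = T₂V₂^(γ−1) ⇒ T₂ = T₁ (V₁/V₂)^(γ−1).
γ = 7/5 for a diatomic ideal gas, so γ−1 = 2/5.
T₁ = 228 °C = 501.1 K.
T₂ = 501.1 × (1/18.8)^(2/5) = 155 K.
Q = 0, so ΔU = W_on_gas = nCᵥΔT with Cᵥ = R/(γ−1) = 20.79 J/(mol·K).
ΔU = 2.83 × 20.79 × (155 − 501.1) = -20360 J.
Work done by the gas = −ΔU = 20360 J.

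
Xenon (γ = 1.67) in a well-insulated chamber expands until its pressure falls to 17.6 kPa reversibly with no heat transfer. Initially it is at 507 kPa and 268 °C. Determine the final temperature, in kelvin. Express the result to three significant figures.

Along an adiabat T P^((1−γ)/γ) is constant, so T₂ = T₁ (P₂/P₁)^((γ−1)/γ).
T₁ = 268 °C = 541.1 K.
T₂ = 541.1 × (17.6/507)^(0.401) = 140.5 K.

T₂ ≈ 141 K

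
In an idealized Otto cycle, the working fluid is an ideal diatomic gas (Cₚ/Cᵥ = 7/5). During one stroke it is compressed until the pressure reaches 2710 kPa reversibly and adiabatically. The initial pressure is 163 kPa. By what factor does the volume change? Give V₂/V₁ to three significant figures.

From PV^γ = const, V₂/V₁ = (P₁/P₂)^(1/γ).
V₂/V₁ = (163/2710)^(5/7) = 0.1343.

V₂/V₁ ≈ 0.134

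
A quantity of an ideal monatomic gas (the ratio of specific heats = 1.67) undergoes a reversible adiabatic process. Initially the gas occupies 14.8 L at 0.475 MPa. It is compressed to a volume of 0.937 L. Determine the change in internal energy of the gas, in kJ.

ΔU ≈ 56.2 kJ

P₂ = P₁(V₁/V₂)^γ = 0.475×(14.8/0.937)^(1.67) = 47.67 MPa.
For a reversible adiabat, W_by_gas = (P₁V₁ − P₂V₂)/(γ−1).
W_by = (475000×0.0148 − 4.767×10^7×0.000937) / (0.67) = -56170 J.
Q = 0 ⇒ ΔU = −W_by = 56170 J.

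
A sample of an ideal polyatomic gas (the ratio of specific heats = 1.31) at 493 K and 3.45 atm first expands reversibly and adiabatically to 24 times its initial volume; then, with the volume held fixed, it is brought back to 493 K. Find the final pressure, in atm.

Adiabatic step (PV^γ = const): P₂ = 3.45×(1/24)^(1.31) = 0.05367 atm; T₂ = 493×(1/24)^(0.31) = 184.1 K.
Isochoric: P₃ = P₂(T₃/T₂) = 0.05367 × (493/184.1) = 0.1438 atm.

P₃ ≈ 0.144 atm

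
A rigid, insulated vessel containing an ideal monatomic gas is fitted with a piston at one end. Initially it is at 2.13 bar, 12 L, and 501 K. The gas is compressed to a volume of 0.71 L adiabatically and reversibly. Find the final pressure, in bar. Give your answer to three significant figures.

Adiabatic: P₁V₁^γ = P₂V₂^γ ⇒ P₂ = P₁ (V₁/V₂)^γ.
γ = 5/3 for a monatomic ideal gas.
P₂ = 2.13 × (12/0.71)^(5/3) = 237.1 bar.

P₂ ≈ 237 bar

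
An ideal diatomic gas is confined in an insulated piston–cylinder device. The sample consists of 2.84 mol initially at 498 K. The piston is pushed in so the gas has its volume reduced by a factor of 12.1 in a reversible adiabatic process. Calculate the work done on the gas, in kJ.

W ≈ 50.3 kJ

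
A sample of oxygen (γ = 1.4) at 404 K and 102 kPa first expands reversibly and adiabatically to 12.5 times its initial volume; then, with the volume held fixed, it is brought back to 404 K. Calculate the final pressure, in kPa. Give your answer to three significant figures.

P₃ ≈ 8.16 kPa

Adiabatic step (PV^γ = const): P₂ = 102×(1/12.5)^(1.4) = 2.971 kPa; T₂ = 404×(1/12.5)^(0.4) = 147.1 K.
Isochoric: P₃ = P₂(T₃/T₂) = 2.971 × (404/147.1) = 8.16 kPa.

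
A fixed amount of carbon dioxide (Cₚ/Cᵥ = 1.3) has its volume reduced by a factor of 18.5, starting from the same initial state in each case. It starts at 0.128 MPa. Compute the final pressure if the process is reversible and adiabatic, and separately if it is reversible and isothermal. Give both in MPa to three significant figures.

adiabatic: 5.68 MPa; isothermal: 2.37 MPa

Isothermal: P₂ = P₁(V₁/V₂) = 0.128×18.5 = 2.368 MPa.
Adiabatic: P₂ = P₁(V₁/V₂)^γ = 0.128×18.5^(1.3) = 5.682 MPa.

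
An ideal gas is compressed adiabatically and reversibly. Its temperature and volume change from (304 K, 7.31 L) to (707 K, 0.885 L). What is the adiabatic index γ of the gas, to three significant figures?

γ ≈ 1.40

TV^(γ−1) = const ⇒ γ − 1 = ln(T₂/T₁) / ln(V₁/V₂).
γ = 1 + ln(707/304) / ln(7.31/0.885) = 1.4.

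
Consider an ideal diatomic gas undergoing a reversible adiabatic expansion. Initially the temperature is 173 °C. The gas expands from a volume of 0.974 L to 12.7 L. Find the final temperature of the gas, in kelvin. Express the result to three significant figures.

T₂ ≈ 160 K

For a reversible adiabat TV^(γ−1) is constant, so T₂ = T₁ (V₁/V₂)^(γ−1).
For a diatomic ideal gas γ = 7/5, so γ−1 = 2/5.
T₁ = 173 °C = 446.1 K.
T₂ = 446.1 × (0.974/12.7)^(2/5) = 159.7 K.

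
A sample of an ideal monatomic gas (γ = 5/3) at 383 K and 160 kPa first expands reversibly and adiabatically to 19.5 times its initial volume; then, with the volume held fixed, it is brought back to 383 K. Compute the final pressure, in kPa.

P₃ ≈ 8.21 kPa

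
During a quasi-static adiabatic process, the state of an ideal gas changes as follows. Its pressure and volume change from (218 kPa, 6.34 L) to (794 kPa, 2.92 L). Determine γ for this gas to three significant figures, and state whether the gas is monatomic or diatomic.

γ ≈ 1.67; monatomic

PV^γ = const ⇒ γ = ln(P₂/P₁) / ln(V₁/V₂).
γ = ln(794/218) / ln(6.34/2.92) = 1.667.
γ ≈ 1.67 is close to 5/3, so the gas is monatomic.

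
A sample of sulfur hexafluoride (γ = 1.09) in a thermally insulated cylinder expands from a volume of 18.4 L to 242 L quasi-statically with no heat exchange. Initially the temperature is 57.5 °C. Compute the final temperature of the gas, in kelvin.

T₂ ≈ 262 K

Adiabatic: T₁V₁^(γ−1) = T₂V₂^(γ−1) ⇒ T₂ = T₁ (V₁/V₂)^(γ−1).
T₁ = 57.5 °C = 330.6 K.
T₂ = 330.6 × (18.4/242)^(0.09) = 262.2 K.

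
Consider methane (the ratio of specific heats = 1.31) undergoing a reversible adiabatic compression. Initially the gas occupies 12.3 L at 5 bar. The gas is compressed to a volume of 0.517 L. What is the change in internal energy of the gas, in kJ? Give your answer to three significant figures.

P₂ = P₁(V₁/V₂)^γ = 5×(12.3/0.517)^(1.31) = 317.7 bar.
For a reversible adiabat, W_by_gas = (P₁V₁ − P₂V₂)/(γ−1).
W_by = (500000×0.0123 − 3.177×10^7×0.000517) / (0.31) = -33150 J.
Q = 0 ⇒ ΔU = −W_by = 33150 J.

ΔU ≈ 33.2 kJ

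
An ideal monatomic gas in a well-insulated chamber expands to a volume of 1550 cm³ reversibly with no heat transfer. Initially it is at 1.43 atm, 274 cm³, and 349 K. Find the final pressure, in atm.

P₂ ≈ 0.0796 atm

Since PV^γ is constant along a reversible adiabat, P₂ = P₁ (V₁/V₂)^γ.
γ = 5/3 for a monatomic ideal gas.
P₂ = 1.43 × (274/1550)^(5/3) = 0.07962 atm.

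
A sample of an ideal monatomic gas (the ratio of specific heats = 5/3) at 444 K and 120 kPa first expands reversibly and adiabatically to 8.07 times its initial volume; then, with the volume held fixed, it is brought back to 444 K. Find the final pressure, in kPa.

Adiabatic step (PV^γ = const): P₂ = 120×(1/8.07)^(5/3) = 3.696 kPa; T₂ = 444×(1/8.07)^(2/3) = 110.4 K.
Isochoric: P₃ = P₂(T₃/T₂) = 3.696 × (444/110.4) = 14.87 kPa.

P₃ ≈ 14.9 kPa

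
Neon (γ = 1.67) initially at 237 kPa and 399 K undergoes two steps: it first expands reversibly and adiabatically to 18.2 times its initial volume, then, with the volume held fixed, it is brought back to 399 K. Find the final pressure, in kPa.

P₃ ≈ 13.0 kPa

Adiabatic step (PV^γ = const): P₂ = 237×(1/18.2)^(1.67) = 1.864 kPa; T₂ = 399×(1/18.2)^(0.67) = 57.11 K.
Isochoric: P₃ = P₂(T₃/T₂) = 1.864 × (399/57.11) = 13.02 kPa.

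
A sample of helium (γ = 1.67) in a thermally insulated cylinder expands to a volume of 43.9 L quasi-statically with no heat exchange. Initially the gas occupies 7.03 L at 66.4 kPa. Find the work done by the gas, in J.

P₂ = P₁(V₁/V₂)^γ = 66.4×(7.03/43.9)^(1.67) = 3.117 kPa.
For a reversible adiabat, W_by_gas = (P₁V₁ − P₂V₂)/(γ−1).
W_by = (66400×0.00703 − 3117×0.0439) / (0.67) = 492.5 J.

W ≈ 493 J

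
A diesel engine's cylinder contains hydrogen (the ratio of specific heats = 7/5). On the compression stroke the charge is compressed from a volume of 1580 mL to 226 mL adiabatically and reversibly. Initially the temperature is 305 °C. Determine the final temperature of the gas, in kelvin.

Adiabatic: T₁V₁^(γ−1) = T₂V₂^(γ−1) ⇒ T₂ = T₁ (V₁/V₂)^(γ−1).
T₁ = 305 °C = 578.1 K.
T₂ = 578.1 × (1580/226)^(2/5) = 1259 K.

T₂ ≈ 1260 K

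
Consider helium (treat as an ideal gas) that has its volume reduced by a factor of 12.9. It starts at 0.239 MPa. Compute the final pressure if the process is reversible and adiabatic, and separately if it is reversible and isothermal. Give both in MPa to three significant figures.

For a monatomic ideal gas γ = 5/3.
Isothermal: P₂ = P₁(V₁/V₂) = 0.239×12.9 = 3.083 MPa.
Adiabatic: P₂ = P₁(V₁/V₂)^γ = 0.239×12.9^(5/3) = 16.96 MPa.

adiabatic: 17.0 MPa; isothermal: 3.08 MPa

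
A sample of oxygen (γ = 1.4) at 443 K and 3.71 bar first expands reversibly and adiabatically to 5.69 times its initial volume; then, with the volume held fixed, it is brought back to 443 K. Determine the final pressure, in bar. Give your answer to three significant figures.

Adiabatic step (PV^γ = const): P₂ = 3.71×(1/5.69)^(1.4) = 0.3252 bar; T₂ = 443×(1/5.69)^(0.4) = 221 K.
Isochoric: P₃ = P₂(T₃/T₂) = 0.3252 × (443/221) = 0.652 bar.

P₃ ≈ 0.652 bar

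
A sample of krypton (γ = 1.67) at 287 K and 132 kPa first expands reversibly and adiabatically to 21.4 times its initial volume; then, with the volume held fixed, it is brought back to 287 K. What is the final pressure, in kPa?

P₃ ≈ 6.17 kPa

Adiabatic step (PV^γ = const): P₂ = 132×(1/21.4)^(1.67) = 0.7921 kPa; T₂ = 287×(1/21.4)^(0.67) = 36.86 K.
Isochoric: P₃ = P₂(T₃/T₂) = 0.7921 × (287/36.86) = 6.168 kPa.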